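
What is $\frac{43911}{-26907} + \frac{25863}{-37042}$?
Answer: $- \frac{774149001}{332229698} \approx -2.3302$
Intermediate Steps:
$\frac{43911}{-26907} + \frac{25863}{-37042} = 43911 \left(- \frac{1}{26907}\right) + 25863 \left(- \frac{1}{37042}\right) = - \frac{14637}{8969} - \frac{25863}{37042} = - \frac{774149001}{332229698}$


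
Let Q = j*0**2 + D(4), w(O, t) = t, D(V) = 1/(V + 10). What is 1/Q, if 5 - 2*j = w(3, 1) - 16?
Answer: 14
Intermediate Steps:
D(V) = 1/(10 + V)
j = 10 (j = 5/2 - (1 - 16)/2 = 5/2 - 1/2*(-15) = 5/2 + 15/2 = 10)
Q = 1/14 (Q = 10*0**2 + 1/(10 + 4) = 10*0 + 1/14 = 0 + 1/14 = 1/14 ≈ 0.071429)
1/Q = 1/(1/14) = 14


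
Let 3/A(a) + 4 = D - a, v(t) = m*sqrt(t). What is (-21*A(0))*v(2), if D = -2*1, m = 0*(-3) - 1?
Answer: -21*sqrt(2)/2 ≈ -14.849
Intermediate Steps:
m = -1 (m = 0 - 1 = -1)
D = -2
v(t) = -sqrt(t)
A(a) = 3/(-6 - a) (A(a) = 3/(-4 + (-2 - a)) = 3/(-6 - a))
(-21*A(0))*v(2) = (-(-63)/(6 + 0))*(-sqrt(2)) = (-(-63)/6)*(-sqrt(2)) = (-21*(-1/2))*(-sqrt(2)) = 21*(-sqrt(2))/2 = -21*sqrt(2)/2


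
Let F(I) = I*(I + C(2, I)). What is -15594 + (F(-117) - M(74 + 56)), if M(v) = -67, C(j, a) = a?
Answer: 11851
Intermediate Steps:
F(I) = 2*I² (F(I) = I*(I + I) = I*(2*I) = 2*I²)
-15594 + (F(-117) - M(74 + 56)) = -15594 + (2*(-117)² - 1*(-67)) = -15594 + (2*13689 + 67) = -15594 + (27378 + 67) = -15594 + 27445 = 11851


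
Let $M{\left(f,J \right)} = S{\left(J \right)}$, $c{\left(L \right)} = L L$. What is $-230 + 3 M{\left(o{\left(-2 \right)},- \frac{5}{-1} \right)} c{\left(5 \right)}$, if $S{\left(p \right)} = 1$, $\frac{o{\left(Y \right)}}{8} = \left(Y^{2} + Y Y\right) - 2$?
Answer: $-155$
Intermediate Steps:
$c{\left(L \right)} = L^{2}$
$o{\left(Y \right)} = -16 + 16 Y^{2}$ ($o{\left(Y \right)} = 8 \left(\left(Y^{2} + Y Y\right) - 2\right) = 8 \left(\left(Y^{2} + Y^{2}\right) - 2\right) = 8 \left(2 Y^{2} - 2\right) = 8 \left(-2 + 2 Y^{2}\right) = -16 + 16 Y^{2}$)
$M{\left(f,J \right)} = 1$
$-230 + 3 M{\left(o{\left(-2 \right)},- \frac{5}{-1} \right)} c{\left(5 \right)} = -230 + 3 \cdot 1 \cdot 5^{2} = -230 + 3 \cdot 25 = -230 + 75 = -155$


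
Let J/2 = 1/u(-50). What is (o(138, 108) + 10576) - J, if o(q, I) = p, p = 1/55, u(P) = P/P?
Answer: 581571/55 ≈ 10574.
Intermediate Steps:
u(P) = 1
J = 2 (J = 2/1 = 2*1 = 2)
p = 1/55 ≈ 0.018182
o(q, I) = 1/55
(o(138, 108) + 10576) - J = (1/55 + 10576) - 1*2 = 581681/55 - 2 = 581571/55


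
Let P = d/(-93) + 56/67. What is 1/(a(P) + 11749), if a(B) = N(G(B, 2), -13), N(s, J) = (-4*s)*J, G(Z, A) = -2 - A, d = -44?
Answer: 1/11541 ≈ 8.6648e-5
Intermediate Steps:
P = 8156/6231 (P = -44/(-93) + 56/67 = -44*(-1/93) + 56*(1/67) = 44/93 + 56/67 = 8156/6231 ≈ 1.3089)
N(s, J) = -4*J*s
a(B) = -208 (a(B) = -4*(-13)*(-2 - 1*2) = -4*(-13)*(-2 - 2) = -4*(-13)*(-4) = -208)
1/(a(P) + 11749) = 1/(-208 + 11749) = 1/11541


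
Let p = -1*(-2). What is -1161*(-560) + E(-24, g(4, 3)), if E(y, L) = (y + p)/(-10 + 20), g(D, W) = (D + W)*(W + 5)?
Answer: 3250789/5 ≈ 6.5016e+5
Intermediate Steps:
g(D, W) = (5 + W)*(D + W) (g(D, W) = (D + W)*(5 + W) = (5 + W)*(D + W))
p = 2
E(y, L) = ⅕ + y/10 (E(y, L) = (y + 2)/(-10 + 20) = (2 + y)/10 = (2 + y)*(⅒) = ⅕ + y/10)
-1161*(-560) + E(-24, g(4, 3)) = -1161*(-560) + (⅕ + (⅒)*(-24)) = 650160 + (⅕ - 12/5) = 650160 - 11/5 = 3250789/5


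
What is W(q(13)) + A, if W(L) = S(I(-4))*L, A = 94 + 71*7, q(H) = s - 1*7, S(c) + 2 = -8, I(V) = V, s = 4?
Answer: 621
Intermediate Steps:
S(c) = -10 (S(c) = -2 - 8 = -10)
q(H) = -3 (q(H) = 4 - 1*7 = 4 - 7 = -3)
A = 591 (A = 94 + 497 = 591)
W(L) = -10*L
W(q(13)) + A = -10*(-3) + 591 = 30 + 591 = 621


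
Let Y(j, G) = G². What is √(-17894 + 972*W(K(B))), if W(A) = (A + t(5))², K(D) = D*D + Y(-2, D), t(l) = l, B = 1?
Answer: √29734 ≈ 172.44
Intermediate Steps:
K(D) = 2*D² (K(D) = D*D + D² = D² + D² = 2*D²)
W(A) = (5 + A)² (W(A) = (A + 5)² = (5 + A)²)
√(-17894 + 972*W(K(B))) = √(-17894 + 972*(5 + 2*1²)²) = √(-17894 + 972*(5 + 2*1)²) = √(-17894 + 972*(5 + 2)²) = √(-17894 + 972*7²) = √(-17894 + 972*49) = √(-17894 + 47628) = √29734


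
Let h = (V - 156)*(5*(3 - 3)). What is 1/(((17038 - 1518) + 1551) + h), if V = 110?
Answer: 1/17071 ≈ 5.8579e-5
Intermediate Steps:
h = 0 (h = (110 - 156)*(5*(3 - 3)) = -230*0 = -46*0 = 0)
1/(((17038 - 1518) + 1551) + h) = 1/(((17038 - 1518) + 1551) + 0) = 1/((15520 + 1551) + 0) = 1/(17071 + 0) = 1/17071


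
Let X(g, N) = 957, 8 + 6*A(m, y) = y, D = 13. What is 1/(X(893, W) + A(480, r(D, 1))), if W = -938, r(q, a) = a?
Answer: 6/5735 ≈ 0.0010462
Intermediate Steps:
A(m, y) = -4/3 + y/6
1/(X(893, W) + A(480, r(D, 1))) = 1/(957 + (-4/3 + (⅙)*1)) = 1/(957 + (-4/3 + ⅙)) = 1/(957 - 7/6) = 1/(5735/6) = 6/5735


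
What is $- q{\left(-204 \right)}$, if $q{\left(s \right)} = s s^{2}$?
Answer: $8489664$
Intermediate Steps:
$q{\left(s \right)} = s^{3}$
$- q{\left(-204 \right)} = - \left(-204\right)^{3} = \left(-1\right) \left(-8489664\right) = 8489664$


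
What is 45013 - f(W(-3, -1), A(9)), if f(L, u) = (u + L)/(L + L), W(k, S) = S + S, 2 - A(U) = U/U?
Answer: 180051/4 ≈ 45013.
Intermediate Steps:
A(U) = 1 (A(U) = 2 - U/U = 2 - 1*1 = 2 - 1 = 1)
W(k, S) = 2*S
f(L, u) = (L + u)/(2*L) (f(L, u) = (L + u)/((2*L)) = (L + u)*(1/(2*L)) = (L + u)/(2*L))
45013 - f(W(-3, -1), A(9)) = 45013 - (2*(-1) + 1)/(2*(2*(-1))) = 45013 - (-2 + 1)/(2*(-2)) = 45013 - (-1)*(-1)/(2*2) = 45013 - 1*1/4 = 45013 - 1/4 = 180051/4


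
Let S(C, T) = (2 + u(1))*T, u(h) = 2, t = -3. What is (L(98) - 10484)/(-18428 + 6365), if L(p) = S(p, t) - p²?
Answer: 6700/4021 ≈ 1.6663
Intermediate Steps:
S(C, T) = 4*T (S(C, T) = (2 + 2)*T = 4*T)
L(p) = -12 - p² (L(p) = 4*(-3) - p² = -12 - p²)
(L(98) - 10484)/(-18428 + 6365) = ((-12 - 1*98²) - 10484)/(-18428 + 6365) = ((-12 - 1*9604) - 10484)/(-12063) = ((-12 - 9604) - 10484)*(-1/12063) = (-9616 - 10484)*(-1/12063) = -20100*(-1/12063) = 6700/4021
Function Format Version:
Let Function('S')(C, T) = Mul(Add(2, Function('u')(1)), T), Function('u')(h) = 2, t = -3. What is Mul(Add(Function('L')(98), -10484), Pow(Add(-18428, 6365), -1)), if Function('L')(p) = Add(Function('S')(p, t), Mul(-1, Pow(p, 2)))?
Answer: Rational(6700, 4021) ≈ 1.6663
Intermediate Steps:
Function('S')(C, T) = Mul(4, T) (Function('S')(C, T) = Mul(Add(2, 2), T) = Mul(4, T))
Function('L')(p) = Add(-12, Mul(-1, Pow(p, 2))) (Function('L')(p) = Add(Mul(4, -3), Mul(-1, Pow(p, 2))) = Add(-12, Mul(-1, Pow(p, 2))))
Mul(Add(Function('L')(98), -10484), Pow(Add(-18428, 6365), -1)) = Mul(Add(Add(-12, Mul(-1, Pow(98, 2))), -10484), Pow(Add(-18428, 6365), -1)) = Mul(Add(Add(-12, Mul(-1, 9604)), -10484), Pow(-12063, -1)) = Mul(Add(Add(-12, -9604), -10484), Rational(-1, 12063)) = Mul(Add(-9616, -10484), Rational(-1, 12063)) = Mul(-20100, Rational(-1, 12063)) = Rational(6700, 4021)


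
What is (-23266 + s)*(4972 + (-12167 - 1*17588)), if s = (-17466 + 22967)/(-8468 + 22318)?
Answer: 7985791369017/13850 ≈ 5.7659e+8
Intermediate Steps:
s = 5501/13850 ≈ 0.39718
(-23266 + s)*(4972 + (-12167 - 1*17588)) = (-23266 + 5501/13850)*(4972 + (-12167 - 1*17588)) = -322228599*(4972 + (-12167 - 17588))/13850 = -322228599*(4972 - 29755)/13850 = -322228599/13850*(-24783) = 7985791369017/13850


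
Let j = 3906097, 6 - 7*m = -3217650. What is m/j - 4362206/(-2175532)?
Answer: 4856711999341/2287879735778 ≈ 2.1228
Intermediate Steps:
m = 3217656/7 (m = 6/7 - ⅐*(-3217650) = 6/7 + 3217650/7 = 3217656/7 ≈ 4.5967e+5)
m/j - 4362206/(-2175532) = (3217656/7)/3906097 - 4362206/(-2175532) = (3217656/7)*(1/3906097) - 4362206*(-1/2175532) = 247512/2103283 + 2181103/1087766 = 4856711999341/2287879735778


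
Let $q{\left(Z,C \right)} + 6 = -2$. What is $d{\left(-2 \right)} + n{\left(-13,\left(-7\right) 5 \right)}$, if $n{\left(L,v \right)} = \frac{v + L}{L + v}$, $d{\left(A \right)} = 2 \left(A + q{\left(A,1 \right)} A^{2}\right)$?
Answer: $-67$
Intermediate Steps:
$q{\left(Z,C \right)} = -8$ ($q{\left(Z,C \right)} = -6 - 2 = -8$)
$d{\left(A \right)} = - 16 A^{2} + 2 A$ ($d{\left(A \right)} = 2 \left(A - 8 A^{2}\right) = - 16 A^{2} + 2 A$)
$n{\left(L,v \right)} = 1$ ($n{\left(L,v \right)} = \frac{L + v}{L + v} = 1$)
$d{\left(-2 \right)} + n{\left(-13,\left(-7\right) 5 \right)} = 2 \left(-2\right) \left(1 - -16\right) + 1 = 2 \left(-2\right) \left(1 + 16\right) + 1 = 2 \left(-2\right) 17 + 1 = -68 + 1 = -67$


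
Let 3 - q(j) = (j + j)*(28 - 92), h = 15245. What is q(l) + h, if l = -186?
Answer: -8560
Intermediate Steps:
q(j) = 3 + 128*j (q(j) = 3 - (j + j)*(28 - 92) = 3 - 2*j*(-64) = 3 - (-128)*j = 3 + 128*j)
q(l) + h = (3 + 128*(-186)) + 15245 = (3 - 23808) + 15245 = -23805 + 15245 = -8560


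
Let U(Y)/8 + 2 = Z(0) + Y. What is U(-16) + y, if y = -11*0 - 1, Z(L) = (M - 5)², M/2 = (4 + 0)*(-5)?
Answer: 16055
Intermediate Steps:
M = -40 (M = 2*((4 + 0)*(-5)) = 2*(4*(-5)) = 2*(-20) = -40)
Z(L) = 2025 (Z(L) = (-40 - 5)² = (-45)² = 2025)
y = -1 (y = 0 - 1 = -1)
U(Y) = 16184 + 8*Y (U(Y) = -16 + 8*(2025 + Y) = -16 + (16200 + 8*Y) = 16184 + 8*Y)
U(-16) + y = (16184 + 8*(-16)) - 1 = (16184 - 128) - 1 = 16056 - 1 = 16055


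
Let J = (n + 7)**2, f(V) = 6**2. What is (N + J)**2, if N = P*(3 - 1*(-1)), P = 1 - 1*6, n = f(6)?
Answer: 3345241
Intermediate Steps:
f(V) = 36
n = 36
P = -5 (P = 1 - 6 = -5)
N = -20 (N = -5*(3 - 1*(-1)) = -5*(3 + 1) = -5*4 = -20)
J = 1849 (J = (36 + 7)**2 = 43**2 = 1849)
(N + J)**2 = (-20 + 1849)**2 = 1829**2 = 3345241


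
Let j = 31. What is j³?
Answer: 29791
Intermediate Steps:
j³ = 31³ = 29791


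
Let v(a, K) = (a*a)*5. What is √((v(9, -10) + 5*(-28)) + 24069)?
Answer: 23*√46 ≈ 155.99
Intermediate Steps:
v(a, K) = 5*a² (v(a, K) = a²*5 = 5*a²)
√((v(9, -10) + 5*(-28)) + 24069) = √((5*9² + 5*(-28)) + 24069) = √((5*81 - 140) + 24069) = √((405 - 140) + 24069) = √(265 + 24069) = √24334 = 23*√46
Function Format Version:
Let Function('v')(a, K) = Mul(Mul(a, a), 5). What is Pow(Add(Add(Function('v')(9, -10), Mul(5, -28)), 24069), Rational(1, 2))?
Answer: Mul(23, Pow(46, Rational(1, 2))) ≈ 155.99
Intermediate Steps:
Function('v')(a, K) = Mul(5, Pow(a, 2)) (Function('v')(a, K) = Mul(Pow(a, 2), 5) = Mul(5, Pow(a, 2)))
Pow(Add(Add(Function('v')(9, -10), Mul(5, -28)), 24069), Rational(1, 2)) = Pow(Add(Add(Mul(5, Pow(9, 2)), Mul(5, -28)), 24069), Rational(1, 2)) = Pow(Add(Add(Mul(5, 81), -140), 24069), Rational(1, 2)) = Pow(Add(Add(405, -140), 24069), Rational(1, 2)) = Pow(Add(265, 24069), Rational(1, 2)) = Pow(24334, Rational(1, 2)) = Mul(23, Pow(46, Rational(1, 2)))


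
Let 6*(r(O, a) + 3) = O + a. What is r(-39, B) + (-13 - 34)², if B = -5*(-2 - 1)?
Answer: 2202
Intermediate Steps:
B = 15 (B = -5*(-3) = 15)
r(O, a) = -3 + O/6 + a/6 (r(O, a) = -3 + (O + a)/6 = -3 + (O/6 + a/6) = -3 + O/6 + a/6)
r(-39, B) + (-13 - 34)² = (-3 + (⅙)*(-39) + (⅙)*15) + (-13 - 34)² = (-3 - 13/2 + 5/2) + (-47)² = -7 + 2209 = 2202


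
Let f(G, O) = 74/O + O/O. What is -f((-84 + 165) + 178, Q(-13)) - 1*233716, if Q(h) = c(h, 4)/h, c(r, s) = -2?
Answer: -234198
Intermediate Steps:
Q(h) = -2/h
f(G, O) = 1 + 74/O (f(G, O) = 74/O + 1 = 1 + 74/O)
-f((-84 + 165) + 178, Q(-13)) - 1*233716 = -(74 - 2/(-13))/((-2/(-13))) - 1*233716 = -(74 - 2*(-1/13))/((-2*(-1/13))) - 233716 = -(74 + 2/13)/2/13 - 233716 = -13*964/(2*13) - 233716 = -1*482 - 233716 = -482 - 233716 = -234198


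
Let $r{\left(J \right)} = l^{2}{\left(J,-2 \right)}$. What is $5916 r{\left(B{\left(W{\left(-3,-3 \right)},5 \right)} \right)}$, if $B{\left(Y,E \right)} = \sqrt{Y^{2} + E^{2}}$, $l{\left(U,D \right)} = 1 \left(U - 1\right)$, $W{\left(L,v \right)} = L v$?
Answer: $633012 - 11832 \sqrt{106} \approx 5.1119 \cdot 10^{5}$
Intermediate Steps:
$l{\left(U,D \right)} = -1 + U$ ($l{\left(U,D \right)} = 1 \left(-1 + U\right) = -1 + U$)
$B{\left(Y,E \right)} = \sqrt{E^{2} + Y^{2}}$
$r{\left(J \right)} = \left(-1 + J\right)^{2}$
$5916 r{\left(B{\left(W{\left(-3,-3 \right)},5 \right)} \right)} = 5916 \left(-1 + \sqrt{5^{2} + \left(\left(-3\right) \left(-3\right)\right)^{2}}\right)^{2} = 5916 \left(-1 + \sqrt{25 + 9^{2}}\right)^{2} = 5916 \left(-1 + \sqrt{25 + 81}\right)^{2} = 5916 \left(-1 + \sqrt{106}\right)^{2}$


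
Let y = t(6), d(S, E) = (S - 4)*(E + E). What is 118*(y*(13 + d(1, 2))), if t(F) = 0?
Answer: 0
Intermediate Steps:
d(S, E) = 2*E*(-4 + S) (d(S, E) = (-4 + S)*(2*E) = 2*E*(-4 + S))
y = 0
118*(y*(13 + d(1, 2))) = 118*(0*(13 + 2*2*(-4 + 1))) = 118*(0*(13 + 2*2*(-3))) = 118*(0*(13 - 12)) = 118*(0*1) = 118*0 = 0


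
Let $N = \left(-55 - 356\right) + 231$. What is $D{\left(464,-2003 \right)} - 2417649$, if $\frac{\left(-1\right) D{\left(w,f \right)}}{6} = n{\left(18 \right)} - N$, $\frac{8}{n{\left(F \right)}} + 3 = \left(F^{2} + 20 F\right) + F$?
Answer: $- \frac{563563873}{233} \approx -2.4187 \cdot 10^{6}$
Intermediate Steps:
$n{\left(F \right)} = \frac{8}{-3 + F^{2} + 21 F}$ ($n{\left(F \right)} = \frac{8}{-3 + \left(\left(F^{2} + 20 F\right) + F\right)} = \frac{8}{-3 + \left(F^{2} + 21 F\right)} = \frac{8}{-3 + F^{2} + 21 F}$)
$N = -180$ ($N = -411 + 231 = -180$)
$D{\left(w,f \right)} = - \frac{251656}{233}$ ($D{\left(w,f \right)} = - 6 \left(\frac{8}{-3 + 18^{2} + 21 \cdot 18} - -180\right) = - 6 \left(\frac{8}{-3 + 324 + 378} + 180\right) = - 6 \left(\frac{8}{699} + 180\right) = \left(-6\right) \frac{125828}{699} = - \frac{251656}{233}$)
$D{\left(464,-2003 \right)} - 2417649 = - \frac{251656}{233} - 2417649 = - \frac{563563873}{233}$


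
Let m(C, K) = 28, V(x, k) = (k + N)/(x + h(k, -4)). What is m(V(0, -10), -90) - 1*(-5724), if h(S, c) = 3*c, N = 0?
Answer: 5752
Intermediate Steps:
V(x, k) = k/(-12 + x) (V(x, k) = (k + 0)/(x + 3*(-4)) = k/(x - 12) = k/(-12 + x))
m(V(0, -10), -90) - 1*(-5724) = 28 - 1*(-5724) = 28 + 5724 = 5752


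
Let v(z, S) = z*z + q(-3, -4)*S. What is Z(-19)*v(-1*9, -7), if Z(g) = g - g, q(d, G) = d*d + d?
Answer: 0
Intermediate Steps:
q(d, G) = d + d² (q(d, G) = d² + d = d + d²)
v(z, S) = z² + 6*S (v(z, S) = z*z + (-3*(1 - 3))*S = z² + (-3*(-2))*S = z² + 6*S)
Z(g) = 0
Z(-19)*v(-1*9, -7) = 0*((-1*9)² + 6*(-7)) = 0*((-9)² - 42) = 0*(81 - 42) = 0*39 = 0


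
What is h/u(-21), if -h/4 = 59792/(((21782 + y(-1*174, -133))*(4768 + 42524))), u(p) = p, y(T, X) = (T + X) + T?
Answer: 59792/5288676183 ≈ 1.1306e-5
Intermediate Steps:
y(T, X) = X + 2*T
h = -59792/251841723 (h = -239168/((21782 + (-133 + 2*(-1*174)))*(4768 + 42524)) = -239168/((21782 + (-133 + 2*(-174)))*47292) = -239168/((21782 + (-133 - 348))*47292) = -239168/((21782 - 481)*47292) = -239168/(21301*47292) = -239168/1007366892 = -4*14948/251841723 = -59792/251841723 ≈ -0.00023742)
h/u(-21) = -59792/251841723/(-21) = -59792/251841723*(-1/21) = 59792/5288676183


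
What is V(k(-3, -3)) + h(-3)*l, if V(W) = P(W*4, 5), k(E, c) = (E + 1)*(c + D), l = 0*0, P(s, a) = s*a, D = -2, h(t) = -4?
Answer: 200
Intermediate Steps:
P(s, a) = a*s
l = 0
k(E, c) = (1 + E)*(-2 + c) (k(E, c) = (E + 1)*(c - 2) = (1 + E)*(-2 + c))
V(W) = 20*W (V(W) = 5*(W*4) = 5*(4*W) = 20*W)
V(k(-3, -3)) + h(-3)*l = 20*(-2 - 3 - 2*(-3) - 3*(-3)) - 4*0 = 20*(-2 - 3 + 6 + 9) + 0 = 20*10 + 0 = 200 + 0 = 200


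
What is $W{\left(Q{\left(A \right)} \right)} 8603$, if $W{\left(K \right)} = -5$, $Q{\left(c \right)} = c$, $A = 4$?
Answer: $-43015$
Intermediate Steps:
$W{\left(Q{\left(A \right)} \right)} 8603 = \left(-5\right) 8603 = -43015$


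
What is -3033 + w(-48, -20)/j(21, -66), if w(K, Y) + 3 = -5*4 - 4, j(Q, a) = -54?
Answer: -6065/2 ≈ -3032.5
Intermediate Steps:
w(K, Y) = -27 (w(K, Y) = -3 + (-5*4 - 4) = -3 + (-20 - 4) = -3 - 24 = -27)
-3033 + w(-48, -20)/j(21, -66) = -3033 - 27/(-54) = -3033 - 27*(-1/54) = -3033 + ½ = -6065/2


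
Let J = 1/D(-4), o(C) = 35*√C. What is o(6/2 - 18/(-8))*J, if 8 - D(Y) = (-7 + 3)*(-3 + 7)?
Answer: 35*√21/48 ≈ 3.3415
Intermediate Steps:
D(Y) = 24 (D(Y) = 8 - (-7 + 3)*(-3 + 7) = 8 - (-4)*4 = 8 - 1*(-16) = 8 + 16 = 24)
J = 1/24 ≈ 0.041667
o(6/2 - 18/(-8))*J = (35*√(6/2 - 18/(-8)))*(1/24) = (35*√(6*(½) - 18*(-⅛)))*(1/24) = (35*√(3 + 9/4))*(1/24) = (35*√(21/4))*(1/24) = (35*(√21/2))*(1/24) = (35*√21/2)*(1/24) = 35*√21/48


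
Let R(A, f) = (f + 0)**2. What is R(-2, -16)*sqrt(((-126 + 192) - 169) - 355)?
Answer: 256*I*sqrt(458) ≈ 5478.6*I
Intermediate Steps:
R(A, f) = f**2
R(-2, -16)*sqrt(((-126 + 192) - 169) - 355) = (-16)**2*sqrt(((-126 + 192) - 169) - 355) = 256*sqrt((66 - 169) - 355) = 256*sqrt(-103 - 355) = 256*sqrt(-458) = 256*(I*sqrt(458)) = 256*I*sqrt(458)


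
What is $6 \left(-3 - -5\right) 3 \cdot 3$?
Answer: $108$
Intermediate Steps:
$6 \left(-3 - -5\right) 3 \cdot 3 = 6 \left(-3 + 5\right) 3 \cdot 3 = 6 \cdot 2 \cdot 3 \cdot 3 = 6 \cdot 6 \cdot 3 = 36 \cdot 3 = 108$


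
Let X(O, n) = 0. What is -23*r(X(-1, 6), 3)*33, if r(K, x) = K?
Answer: 0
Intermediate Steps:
-23*r(X(-1, 6), 3)*33 = -23*0*33 = 0*33 = 0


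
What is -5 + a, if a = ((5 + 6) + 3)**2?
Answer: 191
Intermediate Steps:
a = 196 (a = (11 + 3)**2 = 14**2 = 196)
-5 + a = -5 + 196 = 191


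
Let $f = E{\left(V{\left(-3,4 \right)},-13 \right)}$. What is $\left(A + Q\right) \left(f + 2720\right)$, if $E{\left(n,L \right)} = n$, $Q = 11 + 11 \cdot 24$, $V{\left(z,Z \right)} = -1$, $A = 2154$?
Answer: $6604451$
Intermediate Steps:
$Q = 275$ ($Q = 11 + 264 = 275$)
$f = -1$
$\left(A + Q\right) \left(f + 2720\right) = \left(2154 + 275\right) \left(-1 + 2720\right) = 2429 \cdot 2719 = 6604451$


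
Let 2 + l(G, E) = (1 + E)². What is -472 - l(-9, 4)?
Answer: -495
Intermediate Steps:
l(G, E) = -2 + (1 + E)²
-472 - l(-9, 4) = -472 - (-2 + (1 + 4)²) = -472 - (-2 + 5²) = -472 - (-2 + 25) = -472 - 1*23 = -472 - 23 = -495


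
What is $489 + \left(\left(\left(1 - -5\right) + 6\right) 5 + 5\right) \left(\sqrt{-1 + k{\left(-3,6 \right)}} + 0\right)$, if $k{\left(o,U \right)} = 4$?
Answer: $489 + 65 \sqrt{3} \approx 601.58$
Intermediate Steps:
$489 + \left(\left(\left(1 - -5\right) + 6\right) 5 + 5\right) \left(\sqrt{-1 + k{\left(-3,6 \right)}} + 0\right) = 489 + \left(\left(\left(1 - -5\right) + 6\right) 5 + 5\right) \left(\sqrt{-1 + 4} + 0\right) = 489 + \left(\left(\left(1 + 5\right) + 6\right) 5 + 5\right) \left(\sqrt{3} + 0\right) = 489 + \left(\left(6 + 6\right) 5 + 5\right) \sqrt{3} = 489 + \left(12 \cdot 5 + 5\right) \sqrt{3} = 489 + \left(60 + 5\right) \sqrt{3} = 489 + 65 \sqrt{3}$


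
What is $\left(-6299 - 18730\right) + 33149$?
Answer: $8120$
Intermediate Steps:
$\left(-6299 - 18730\right) + 33149 = -25029 + 33149 = 8120$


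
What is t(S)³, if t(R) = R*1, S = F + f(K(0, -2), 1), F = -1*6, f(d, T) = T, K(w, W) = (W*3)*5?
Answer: -125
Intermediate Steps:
K(w, W) = 15*W (K(w, W) = (3*W)*5 = 15*W)
F = -6
S = -5 (S = -6 + 1 = -5)
t(R) = R
t(S)³ = (-5)³ = -125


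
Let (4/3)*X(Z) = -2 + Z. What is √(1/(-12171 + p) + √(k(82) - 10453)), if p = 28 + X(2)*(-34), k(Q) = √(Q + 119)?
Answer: √(-12143 + 147452449*√(-10453 + √201))/12143 ≈ 7.1474 + 7.1474*I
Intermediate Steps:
X(Z) = -3/2 + 3*Z/4 (X(Z) = 3*(-2 + Z)/4 = -3/2 + 3*Z/4)
k(Q) = √(119 + Q)
p = 28 (p = 28 + (-3/2 + (¾)*2)*(-34) = 28 + (-3/2 + 3/2)*(-34) = 28 + 0*(-34) = 28 + 0 = 28)
√(1/(-12171 + p) + √(k(82) - 10453)) = √(1/(-12171 + 28) + √(√(119 + 82) - 10453)) = √(1/(-12143) + √(√201 - 10453)) = √(-1/12143 + √(-10453 + √201))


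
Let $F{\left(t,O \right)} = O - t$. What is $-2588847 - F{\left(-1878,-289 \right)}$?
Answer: $-2590436$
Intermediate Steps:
$-2588847 - F{\left(-1878,-289 \right)} = -2588847 - \left(-289 - -1878\right) = -2588847 - \left(-289 + 1878\right) = -2588847 - 1589 = -2590436$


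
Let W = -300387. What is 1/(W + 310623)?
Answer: 1/10236 ≈ 9.7694e-5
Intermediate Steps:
1/(W + 310623) = 1/(-300387 + 310623) = 1/10236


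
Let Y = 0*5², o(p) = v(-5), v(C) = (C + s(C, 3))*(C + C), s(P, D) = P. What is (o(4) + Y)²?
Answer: 10000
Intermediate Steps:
v(C) = 4*C² (v(C) = (C + C)*(C + C) = (2*C)*(2*C) = 4*C²)
o(p) = 100 (o(p) = 4*(-5)² = 4*25 = 100)
Y = 0 (Y = 0*25 = 0)
(o(4) + Y)² = (100 + 0)² = 100² = 10000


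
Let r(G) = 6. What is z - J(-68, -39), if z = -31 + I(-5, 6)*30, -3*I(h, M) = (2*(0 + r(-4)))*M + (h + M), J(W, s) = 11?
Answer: -772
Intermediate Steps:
I(h, M) = -13*M/3 - h/3 (I(h, M) = -((2*(0 + 6))*M + (h + M))/3 = -((2*6)*M + (M + h))/3 = -(12*M + (M + h))/3 = -(h + 13*M)/3 = -13*M/3 - h/3)
z = -761 (z = -31 + (-13/3*6 - ⅓*(-5))*30 = -31 + (-26 + 5/3)*30 = -31 - 73/3*30 = -31 - 730 = -761)
z - J(-68, -39) = -761 - 1*11 = -761 - 11 = -772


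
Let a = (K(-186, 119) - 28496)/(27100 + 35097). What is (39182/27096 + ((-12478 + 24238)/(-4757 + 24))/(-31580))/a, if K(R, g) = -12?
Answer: -9106852569285917/2886426961770288 ≈ -3.1551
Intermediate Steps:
a = -28508/62197 (a = (-12 - 28496)/(27100 + 35097) = -28508/62197 ≈ -0.45835)
(39182/27096 + ((-12478 + 24238)/(-4757 + 24))/(-31580))/a = (39182/27096 + ((-12478 + 24238)/(-4757 + 24))/(-31580))/(-28508/62197) = (39182*(1/27096) + (11760/(-4733))*(-1/31580))*(-62197/28508) = (19591/13548 + (11760*(-1/4733))*(-1/31580))*(-62197/28508) = (19591/13548 - 11760/4733*(-1/31580))*(-62197/28508) = (19591/13548 + 588/7473407)*(-62197/28508) = (146419482761/101249718036)*(-62197/28508) = -9106852569285917/2886426961770288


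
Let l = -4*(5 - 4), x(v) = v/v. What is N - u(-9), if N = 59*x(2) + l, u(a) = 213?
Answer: -158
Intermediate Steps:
x(v) = 1
l = -4 (l = -4*1 = -4)
N = 55 (N = 59*1 - 4 = 59 - 4 = 55)
N - u(-9) = 55 - 1*213 = 55 - 213 = -158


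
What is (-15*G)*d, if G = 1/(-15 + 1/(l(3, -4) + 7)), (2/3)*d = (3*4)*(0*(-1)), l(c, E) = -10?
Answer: 0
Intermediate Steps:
d = 0 (d = 3*((3*4)*(0*(-1)))/2 = 3*(12*0)/2 = (3/2)*0 = 0)
G = -3/46 (G = 1/(-15 + 1/(-10 + 7)) = 1/(-15 + 1/(-3)) = 1/(-15 - 1/3) = 1/(-46/3) = -3/46 ≈ -0.065217)
(-15*G)*d = -15*(-3/46)*0 = (45/46)*0 = 0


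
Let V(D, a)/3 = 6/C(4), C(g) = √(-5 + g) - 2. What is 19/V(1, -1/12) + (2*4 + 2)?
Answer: 71/9 + 19*I/18 ≈ 7.8889 + 1.0556*I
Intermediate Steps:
C(g) = -2 + √(-5 + g)
V(D, a) = 18*(-2 - I)/5 (V(D, a) = 3*(6/(-2 + √(-5 + 4))) = 3*(6/(-2 + √(-1))) = 3*(6/(-2 + I)) = 3*(6*((-2 - I)/5)) = 3*(6*(-2 - I)/5) = 18*(-2 - I)/5)
19/V(1, -1/12) + (2*4 + 2) = 19/(-36/5 - 18*I/5) + (2*4 + 2) = (5*(-36/5 + 18*I/5)/324)*19 + (8 + 2) = 95*(-36/5 + 18*I/5)/324 + 10 = 10 + 95*(-36/5 + 18*I/5)/324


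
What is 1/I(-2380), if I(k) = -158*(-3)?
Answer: 1/474 ≈ 0.0021097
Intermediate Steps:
I(k) = 474
1/I(-2380) = 1/474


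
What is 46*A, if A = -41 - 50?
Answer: -4186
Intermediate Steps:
A = -91
46*A = 46*(-91) = -4186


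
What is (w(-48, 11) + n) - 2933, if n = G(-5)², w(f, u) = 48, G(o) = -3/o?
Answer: -72116/25 ≈ -2884.6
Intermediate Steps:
n = 9/25 (n = (-3/(-5))² = (-3*(-⅕))² = (⅗)² = 9/25 ≈ 0.36000)
(w(-48, 11) + n) - 2933 = (48 + 9/25) - 2933 = 1209/25 - 2933 = -72116/25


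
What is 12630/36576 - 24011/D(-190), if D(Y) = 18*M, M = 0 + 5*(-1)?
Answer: 24426751/91440 ≈ 267.13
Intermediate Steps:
M = -5 (M = 0 - 5 = -5)
D(Y) = -90 (D(Y) = 18*(-5) = -90)
12630/36576 - 24011/D(-190) = 12630/36576 - 24011/(-90) = 12630*(1/36576) - 24011*(-1/90) = 2105/6096 + 24011/90 = 24426751/91440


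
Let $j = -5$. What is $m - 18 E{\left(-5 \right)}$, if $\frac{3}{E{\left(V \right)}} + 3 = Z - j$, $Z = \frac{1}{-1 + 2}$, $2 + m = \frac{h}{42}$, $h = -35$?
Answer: $- \frac{125}{6} \approx -20.833$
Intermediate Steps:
$m = - \frac{17}{6}$ ($m = -2 - \frac{35}{42} = -2 - \frac{5}{6} = - \frac{17}{6} \approx -2.8333$)
$Z = 1$ ($Z = 1^{-1} = 1$)
$E{\left(V \right)} = 1$ ($E{\left(V \right)} = \frac{3}{-3 + \left(1 - -5\right)} = \frac{3}{-3 + \left(1 + 5\right)} = \frac{3}{-3 + 6} = \frac{3}{3} = 3 \cdot \frac{1}{3} = 1$)
$m - 18 E{\left(-5 \right)} = - \frac{17}{6} - 18 = - \frac{125}{6}$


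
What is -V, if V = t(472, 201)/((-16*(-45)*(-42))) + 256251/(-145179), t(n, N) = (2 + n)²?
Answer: 124590331/13550040 ≈ 9.1948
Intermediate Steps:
V = -124590331/13550040 (V = (2 + 472)²/((-16*(-45)*(-42))) + 256251/(-145179) = 474²/((720*(-42))) + 256251*(-1/145179) = 224676/(-30240) - 85417/48393 = 224676*(-1/30240) - 85417/48393 = -6241/840 - 85417/48393 = -124590331/13550040 ≈ -9.1948)
-V = -1*(-124590331/13550040) = 124590331/13550040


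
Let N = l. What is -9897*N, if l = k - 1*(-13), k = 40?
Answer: -524541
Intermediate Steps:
l = 53 (l = 40 - 1*(-13) = 40 + 13 = 53)
N = 53
-9897*N = -9897*53 = -524541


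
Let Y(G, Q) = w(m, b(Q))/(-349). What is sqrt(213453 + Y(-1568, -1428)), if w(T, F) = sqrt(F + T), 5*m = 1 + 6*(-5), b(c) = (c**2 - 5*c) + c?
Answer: sqrt(649969721325 - 1745*sqrt(51122255))/1745 ≈ 462.01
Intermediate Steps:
b(c) = c**2 - 4*c
m = -29/5 (m = (1 + 6*(-5))/5 = (1 - 30)/5 = (1/5)*(-29) = -29/5 ≈ -5.8000)
Y(G, Q) = -sqrt(-29/5 + Q*(-4 + Q))/349 (Y(G, Q) = sqrt(Q*(-4 + Q) - 29/5)/(-349) = sqrt(-29/5 + Q*(-4 + Q))*(-1/349) = -sqrt(-29/5 + Q*(-4 + Q))/349)
sqrt(213453 + Y(-1568, -1428)) = sqrt(213453 - sqrt(5)*sqrt(-29 + 5*(-1428)*(-4 - 1428))/1745) = sqrt(213453 - sqrt(5)*sqrt(-29 + 5*(-1428)*(-1432))/1745) = sqrt(213453 - sqrt(5)*sqrt(-29 + 10224480)/1745) = sqrt(213453 - sqrt(5)*sqrt(10224451)/1745) = sqrt(213453 - sqrt(51122255)/1745)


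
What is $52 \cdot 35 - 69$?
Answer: $1751$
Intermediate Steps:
$52 \cdot 35 - 69 = 1820 - 69 = 1751$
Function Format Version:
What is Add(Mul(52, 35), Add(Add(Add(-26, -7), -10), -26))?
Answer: 1751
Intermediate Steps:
Add(Mul(52, 35), Add(Add(Add(-26, -7), -10), -26)) = Add(1820, Add(Add(-33, -10), -26)) = Add(1820, Add(-43, -26)) = Add(1820, -69) = 1751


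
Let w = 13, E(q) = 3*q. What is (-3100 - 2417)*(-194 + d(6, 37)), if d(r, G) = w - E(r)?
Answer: 1097883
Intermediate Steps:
d(r, G) = 13 - 3*r
(-3100 - 2417)*(-194 + d(6, 37)) = (-3100 - 2417)*(-194 + (13 - 3*6)) = -5517*(-194 + (13 - 18)) = -5517*(-194 - 5) = -5517*(-199) = 1097883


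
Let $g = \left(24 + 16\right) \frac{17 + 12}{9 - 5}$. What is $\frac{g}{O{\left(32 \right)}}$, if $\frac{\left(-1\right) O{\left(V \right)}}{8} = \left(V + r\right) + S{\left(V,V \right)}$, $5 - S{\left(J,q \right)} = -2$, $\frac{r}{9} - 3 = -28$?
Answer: $\frac{145}{744} \approx 0.19489$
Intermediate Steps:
$r = -225$ ($r = 27 + 9 \left(-28\right) = 27 - 252 = -225$)
$S{\left(J,q \right)} = 7$ ($S{\left(J,q \right)} = 5 - -2 = 5 + 2 = 7$)
$g = 290$ ($g = 40 \cdot \frac{29}{4} = 290$)
$O{\left(V \right)} = 1744 - 8 V$ ($O{\left(V \right)} = - 8 \left(\left(V - 225\right) + 7\right) = - 8 \left(\left(-225 + V\right) + 7\right) = - 8 \left(-218 + V\right) = 1744 - 8 V$)
$\frac{g}{O{\left(32 \right)}} = \frac{290}{1744 - 256} = \frac{290}{1488} = 290 \cdot \frac{1}{1488} = \frac{145}{744}$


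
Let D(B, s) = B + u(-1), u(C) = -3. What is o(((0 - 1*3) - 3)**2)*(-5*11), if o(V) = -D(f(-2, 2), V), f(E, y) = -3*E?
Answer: 165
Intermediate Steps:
D(B, s) = -3 + B (D(B, s) = B - 3 = -3 + B)
o(V) = -3 (o(V) = -(-3 - 3*(-2)) = -(-3 + 6) = -1*3 = -3)
o(((0 - 1*3) - 3)**2)*(-5*11) = -(-15)*11 = -3*(-55) = 165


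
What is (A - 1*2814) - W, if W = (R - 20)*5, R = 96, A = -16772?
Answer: -19966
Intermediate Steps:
W = 380 (W = (96 - 20)*5 = 76*5 = 380)
(A - 1*2814) - W = (-16772 - 1*2814) - 1*380 = (-16772 - 2814) - 380 = -19586 - 380 = -19966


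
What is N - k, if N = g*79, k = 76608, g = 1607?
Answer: 50345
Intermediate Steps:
N = 126953 (N = 1607*79 = 126953)
N - k = 126953 - 1*76608 = 126953 - 76608 = 50345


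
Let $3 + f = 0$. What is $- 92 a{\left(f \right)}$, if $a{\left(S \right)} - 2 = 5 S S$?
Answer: $-4324$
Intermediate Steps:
$f = -3$ ($f = -3 + 0 = -3$)
$a{\left(S \right)} = 2 + 5 S^{2}$ ($a{\left(S \right)} = 2 + 5 S S = 2 + 5 S^{2}$)
$- 92 a{\left(f \right)} = - 92 \left(2 + 5 \left(-3\right)^{2}\right) = - 92 \left(2 + 5 \cdot 9\right) = - 92 \left(2 + 45\right) = \left(-92\right) 47 = -4324$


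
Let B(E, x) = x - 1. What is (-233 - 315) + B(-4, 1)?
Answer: -548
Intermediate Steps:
B(E, x) = -1 + x
(-233 - 315) + B(-4, 1) = (-233 - 315) + (-1 + 1) = -548 + 0 = -548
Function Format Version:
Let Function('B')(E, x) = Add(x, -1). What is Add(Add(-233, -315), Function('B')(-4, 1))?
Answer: -548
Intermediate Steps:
Function('B')(E, x) = Add(-1, x)
Add(Add(-233, -315), Function('B')(-4, 1)) = Add(Add(-233, -315), Add(-1, 1)) = Add(-548, 0) = -548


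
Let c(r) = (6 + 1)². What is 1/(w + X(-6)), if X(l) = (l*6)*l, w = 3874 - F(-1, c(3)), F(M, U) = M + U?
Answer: 1/4042 ≈ 0.00024740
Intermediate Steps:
c(r) = 49 (c(r) = 7² = 49)
w = 3826 (w = 3874 - (-1 + 49) = 3874 - 1*48 = 3874 - 48 = 3826)
X(l) = 6*l² (X(l) = (6*l)*l = 6*l²)
1/(w + X(-6)) = 1/(3826 + 6*(-6)²) = 1/(3826 + 6*36) = 1/(3826 + 216) = 1/4042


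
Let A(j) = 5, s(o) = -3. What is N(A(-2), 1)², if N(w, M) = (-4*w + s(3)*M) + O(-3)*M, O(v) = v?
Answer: 676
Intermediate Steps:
N(w, M) = -6*M - 4*w (N(w, M) = (-4*w - 3*M) - 3*M = -6*M - 4*w)
N(A(-2), 1)² = (-6*1 - 4*5)² = (-6 - 20)² = (-26)² = 676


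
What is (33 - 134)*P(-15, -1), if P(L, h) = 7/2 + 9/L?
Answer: -2929/10 ≈ -292.90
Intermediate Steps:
P(L, h) = 7/2 + 9/L (P(L, h) = 7*(1/2) + 9/L = 7/2 + 9/L)
(33 - 134)*P(-15, -1) = (33 - 134)*(7/2 + 9/(-15)) = -101*(7/2 + 9*(-1/15)) = -101*(7/2 - 3/5) = -101*29/10 = -2929/10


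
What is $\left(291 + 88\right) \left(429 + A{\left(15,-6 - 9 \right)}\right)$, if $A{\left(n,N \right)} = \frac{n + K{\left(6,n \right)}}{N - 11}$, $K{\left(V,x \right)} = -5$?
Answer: $\frac{2111788}{13} \approx 1.6245 \cdot 10^{5}$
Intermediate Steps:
$A{\left(n,N \right)} = \frac{-5 + n}{-11 + N}$ ($A{\left(n,N \right)} = \frac{n - 5}{N - 11} = \frac{-5 + n}{-11 + N}$)
$\left(291 + 88\right) \left(429 + A{\left(15,-6 - 9 \right)}\right) = \left(291 + 88\right) \left(429 + \frac{-5 + 15}{-11 - 15}\right) = 379 \left(429 + \frac{1}{-11 - 15} \cdot 10\right) = 379 \left(429 + \frac{1}{-26} \cdot 10\right) = 379 \left(429 - \frac{5}{13}\right) = 379 \cdot \frac{5572}{13} = \frac{2111788}{13}$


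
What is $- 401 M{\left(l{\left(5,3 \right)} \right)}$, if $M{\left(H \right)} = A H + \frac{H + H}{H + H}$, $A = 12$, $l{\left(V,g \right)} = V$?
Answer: $-24461$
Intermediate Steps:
$M{\left(H \right)} = 1 + 12 H$ ($M{\left(H \right)} = 12 H + \frac{H + H}{H + H} = 12 H + \frac{2 H}{2 H} = 12 H + 2 H \frac{1}{2 H} = 12 H + 1 = 1 + 12 H$)
$- 401 M{\left(l{\left(5,3 \right)} \right)} = - 401 \left(1 + 12 \cdot 5\right) = - 401 \left(1 + 60\right) = \left(-401\right) 61 = -24461$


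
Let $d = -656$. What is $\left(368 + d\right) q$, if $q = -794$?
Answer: $228672$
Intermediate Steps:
$\left(368 + d\right) q = \left(368 - 656\right) \left(-794\right) = \left(-288\right) \left(-794\right) = 228672$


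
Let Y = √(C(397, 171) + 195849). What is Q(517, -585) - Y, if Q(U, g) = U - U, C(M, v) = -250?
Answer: -√195599 ≈ -442.27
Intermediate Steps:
Q(U, g) = 0
Y = √195599 (Y = √(-250 + 195849) = √195599 ≈ 442.27)
Q(517, -585) - Y = 0 - √195599 = -√195599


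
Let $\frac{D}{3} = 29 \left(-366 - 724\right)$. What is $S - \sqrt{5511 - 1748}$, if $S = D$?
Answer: $-94830 - \sqrt{3763} \approx -94891.0$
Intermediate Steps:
$D = -94830$ ($D = 3 \cdot 29 \left(-366 - 724\right) = 3 \cdot 29 \left(-1090\right) = 3 \left(-31610\right) = -94830$)
$S = -94830$
$S - \sqrt{5511 - 1748} = -94830 - \sqrt{5511 - 1748} = -94830 - \sqrt{3763}$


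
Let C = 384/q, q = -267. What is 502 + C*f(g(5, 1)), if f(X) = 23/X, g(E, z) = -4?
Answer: 45414/89 ≈ 510.27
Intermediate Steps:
C = -128/89 (C = 384/(-267) = 384*(-1/267) = -128/89 ≈ -1.4382)
502 + C*f(g(5, 1)) = 502 - 2944/(89*(-4)) = 502 - 2944*(-1)/(89*4) = 502 - 128/89*(-23/4) = 502 + 736/89 = 45414/89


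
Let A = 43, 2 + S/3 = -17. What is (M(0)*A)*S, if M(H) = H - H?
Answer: 0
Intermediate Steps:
S = -57 (S = -6 + 3*(-17) = -6 - 51 = -57)
M(H) = 0
(M(0)*A)*S = (0*43)*(-57) = 0*(-57) = 0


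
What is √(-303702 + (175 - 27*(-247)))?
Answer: I*√296858 ≈ 544.85*I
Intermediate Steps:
√(-303702 + (175 - 27*(-247))) = √(-303702 + (175 + 6669)) = √(-303702 + 6844) = √(-296858) = I*√296858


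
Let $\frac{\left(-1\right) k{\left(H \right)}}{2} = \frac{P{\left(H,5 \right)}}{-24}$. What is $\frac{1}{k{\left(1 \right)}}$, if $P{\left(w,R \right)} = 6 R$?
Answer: $\frac{2}{5} \approx 0.4$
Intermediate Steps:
$k{\left(H \right)} = \frac{5}{2}$ ($k{\left(H \right)} = - 2 \frac{6 \cdot 5}{-24} = - 2 \cdot 30 \left(- \frac{1}{24}\right) = \left(-2\right) \left(- \frac{5}{4}\right) = \frac{5}{2}$)
$\frac{1}{k{\left(1 \right)}} = \frac{1}{\frac{5}{2}} = \frac{2}{5}$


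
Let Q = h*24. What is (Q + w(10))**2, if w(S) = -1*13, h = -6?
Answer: 24649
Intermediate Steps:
w(S) = -13
Q = -144 (Q = -6*24 = -144)
(Q + w(10))**2 = (-144 - 13)**2 = (-157)**2 = 24649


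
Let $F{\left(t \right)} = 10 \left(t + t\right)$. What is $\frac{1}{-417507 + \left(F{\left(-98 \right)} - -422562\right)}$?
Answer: $\frac{1}{3095} \approx 0.0003231$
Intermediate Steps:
$F{\left(t \right)} = 20 t$ ($F{\left(t \right)} = 10 \cdot 2 t = 20 t$)
$\frac{1}{-417507 + \left(F{\left(-98 \right)} - -422562\right)} = \frac{1}{-417507 + \left(20 \left(-98\right) - -422562\right)} = \frac{1}{-417507 + \left(-1960 + 422562\right)} = \frac{1}{-417507 + 420602} = \frac{1}{3095}$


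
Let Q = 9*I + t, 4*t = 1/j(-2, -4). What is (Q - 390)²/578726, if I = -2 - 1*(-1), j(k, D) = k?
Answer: 10195249/37038464 ≈ 0.27526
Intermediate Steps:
I = -1 (I = -2 + 1 = -1)
t = -⅛ (t = (¼)/(-2) = (¼)*(-½) = -⅛ ≈ -0.12500)
Q = -73/8 (Q = 9*(-1) - ⅛ = -9 - ⅛ = -73/8 ≈ -9.1250)
(Q - 390)²/578726 = (-73/8 - 390)²/578726 = (-3193/8)²*(1/578726) = (10195249/64)*(1/578726) = 10195249/37038464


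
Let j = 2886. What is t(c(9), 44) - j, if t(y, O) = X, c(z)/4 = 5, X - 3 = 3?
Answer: -2880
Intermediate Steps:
X = 6 (X = 3 + 3 = 6)
c(z) = 20 (c(z) = 4*5 = 20)
t(y, O) = 6
t(c(9), 44) - j = 6 - 1*2886 = 6 - 2886 = -2880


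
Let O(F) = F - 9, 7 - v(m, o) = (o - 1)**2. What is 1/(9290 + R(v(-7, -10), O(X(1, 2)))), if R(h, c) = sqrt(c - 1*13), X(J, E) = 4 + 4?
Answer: 4645/43152057 - I*sqrt(14)/86304114 ≈ 0.00010764 - 4.3354e-8*I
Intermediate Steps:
X(J, E) = 8
v(m, o) = 7 - (-1 + o)**2 (v(m, o) = 7 - (o - 1)**2 = 7 - (-1 + o)**2)
O(F) = -9 + F
R(h, c) = sqrt(-13 + c) (R(h, c) = sqrt(c - 13) = sqrt(-13 + c))
1/(9290 + R(v(-7, -10), O(X(1, 2)))) = 1/(9290 + sqrt(-13 + (-9 + 8))) = 1/(9290 + sqrt(-13 - 1)) = 1/(9290 + sqrt(-14)) = 1/(9290 + I*sqrt(14))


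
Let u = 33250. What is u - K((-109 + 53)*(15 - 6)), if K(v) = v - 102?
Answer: 33856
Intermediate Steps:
K(v) = -102 + v
u - K((-109 + 53)*(15 - 6)) = 33250 - (-102 + (-109 + 53)*(15 - 6)) = 33250 - (-102 - 56*9) = 33250 - (-102 - 504) = 33250 - 1*(-606) = 33250 + 606 = 33856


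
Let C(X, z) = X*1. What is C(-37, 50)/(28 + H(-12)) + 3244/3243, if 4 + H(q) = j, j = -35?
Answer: 155675/35673 ≈ 4.3639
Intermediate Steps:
H(q) = -39 (H(q) = -4 - 35 = -39)
C(X, z) = X
C(-37, 50)/(28 + H(-12)) + 3244/3243 = -37/(28 - 39) + 3244/3243 = -37/(-11) + 3244*(1/3243) = -37*(-1/11) + 3244/3243 = 37/11 + 3244/3243 = 155675/35673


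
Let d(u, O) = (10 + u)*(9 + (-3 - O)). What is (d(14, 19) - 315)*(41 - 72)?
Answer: 19437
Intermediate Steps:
d(u, O) = (6 - O)*(10 + u) (d(u, O) = (10 + u)*(6 - O) = (6 - O)*(10 + u))
(d(14, 19) - 315)*(41 - 72) = ((60 - 10*19 + 6*14 - 1*19*14) - 315)*(41 - 72) = ((60 - 190 + 84 - 266) - 315)*(-31) = (-312 - 315)*(-31) = -627*(-31) = 19437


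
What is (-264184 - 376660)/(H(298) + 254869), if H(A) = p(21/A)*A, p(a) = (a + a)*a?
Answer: -47742878/18987961 ≈ -2.5144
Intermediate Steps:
p(a) = 2*a**2 (p(a) = (2*a)*a = 2*a**2)
H(A) = 882/A (H(A) = (2*(21/A)**2)*A = (2*(441/A**2))*A = (882/A**2)*A = 882/A)
(-264184 - 376660)/(H(298) + 254869) = (-264184 - 376660)/(882/298 + 254869) = -640844/(882*(1/298) + 254869) = -640844/(441/149 + 254869) = -640844/37975922/149 = -640844*149/37975922 = -47742878/18987961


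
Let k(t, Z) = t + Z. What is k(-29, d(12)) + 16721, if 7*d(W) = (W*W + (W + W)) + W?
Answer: 117024/7 ≈ 16718.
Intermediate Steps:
d(W) = W**2/7 + 3*W/7 (d(W) = ((W*W + (W + W)) + W)/7 = ((W**2 + 2*W) + W)/7 = (W**2 + 3*W)/7 = W**2/7 + 3*W/7)
k(t, Z) = Z + t
k(-29, d(12)) + 16721 = ((1/7)*12*(3 + 12) - 29) + 16721 = ((1/7)*12*15 - 29) + 16721 = (180/7 - 29) + 16721 = -23/7 + 16721 = 117024/7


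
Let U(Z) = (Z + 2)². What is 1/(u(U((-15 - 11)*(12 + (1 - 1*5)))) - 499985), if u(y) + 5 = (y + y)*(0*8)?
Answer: -1/499990 ≈ -2.0000e-6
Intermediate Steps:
U(Z) = (2 + Z)²
u(y) = -5 (u(y) = -5 + (y + y)*(0*8) = -5 + (2*y)*0 = -5 + 0 = -5)
1/(u(U((-15 - 11)*(12 + (1 - 1*5)))) - 499985) = 1/(-5 - 499985) = 1/(-499990) = -1/499990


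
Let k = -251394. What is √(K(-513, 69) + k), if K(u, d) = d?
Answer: 15*I*√1117 ≈ 501.32*I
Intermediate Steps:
√(K(-513, 69) + k) = √(69 - 251394) = √(-251325) = 15*I*√1117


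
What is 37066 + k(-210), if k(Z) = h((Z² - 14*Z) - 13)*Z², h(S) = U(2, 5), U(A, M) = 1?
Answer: 81166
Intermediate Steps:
h(S) = 1
k(Z) = Z² (k(Z) = 1*Z² = Z²)
37066 + k(-210) = 37066 + (-210)² = 37066 + 44100 = 81166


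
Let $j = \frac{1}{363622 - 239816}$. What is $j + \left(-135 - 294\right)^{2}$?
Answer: $\frac{22785380047}{123806} \approx 1.8404 \cdot 10^{5}$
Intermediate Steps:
$j = \frac{1}{123806} \approx 8.0772 \cdot 10^{-6}$
$j + \left(-135 - 294\right)^{2} = \frac{1}{123806} + \left(-135 - 294\right)^{2} = \frac{1}{123806} + \left(-429\right)^{2} = \frac{1}{123806} + 184041 = \frac{22785380047}{123806}$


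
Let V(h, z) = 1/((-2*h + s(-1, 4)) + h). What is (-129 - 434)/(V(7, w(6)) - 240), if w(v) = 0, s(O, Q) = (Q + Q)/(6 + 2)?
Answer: 3378/1441 ≈ 2.3442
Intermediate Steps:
s(O, Q) = Q/4 (s(O, Q) = (2*Q)/8 = (2*Q)*(⅛) = Q/4)
V(h, z) = 1/(1 - h) (V(h, z) = 1/((-2*h + (¼)*4) + h) = 1/((-2*h + 1) + h) = 1/((1 - 2*h) + h) = 1/(1 - h))
(-129 - 434)/(V(7, w(6)) - 240) = (-129 - 434)/(-1/(-1 + 7) - 240) = -563/(-1/6 - 240) = -563/(-1*⅙ - 240) = -563/(-⅙ - 240) = -563/(-1441/6) = -563*(-6/1441) = 3378/1441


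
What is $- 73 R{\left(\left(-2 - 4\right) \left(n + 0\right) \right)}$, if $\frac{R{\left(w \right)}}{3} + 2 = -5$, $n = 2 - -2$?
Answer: $1533$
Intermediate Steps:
$n = 4$ ($n = 2 + 2 = 4$)
$R{\left(w \right)} = -21$ ($R{\left(w \right)} = -6 + 3 \left(-5\right) = -6 - 15 = -21$)
$- 73 R{\left(\left(-2 - 4\right) \left(n + 0\right) \right)} = \left(-73\right) \left(-21\right) = 1533$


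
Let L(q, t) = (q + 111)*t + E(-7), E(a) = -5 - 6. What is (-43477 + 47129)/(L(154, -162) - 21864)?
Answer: -3652/64805 ≈ -0.056354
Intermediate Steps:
E(a) = -11
L(q, t) = -11 + t*(111 + q) (L(q, t) = (q + 111)*t - 11 = (111 + q)*t - 11 = t*(111 + q) - 11 = -11 + t*(111 + q))
(-43477 + 47129)/(L(154, -162) - 21864) = (-43477 + 47129)/((-11 + 111*(-162) + 154*(-162)) - 21864) = 3652/((-11 - 17982 - 24948) - 21864) = 3652/(-42941 - 21864) = 3652/(-64805) = 3652*(-1/64805) = -3652/64805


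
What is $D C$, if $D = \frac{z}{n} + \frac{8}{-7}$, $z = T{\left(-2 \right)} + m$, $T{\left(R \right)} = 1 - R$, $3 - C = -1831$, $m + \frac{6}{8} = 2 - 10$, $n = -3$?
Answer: $\frac{8515}{6} \approx 1419.2$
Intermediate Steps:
$m = - \frac{35}{4}$ ($m = - \frac{3}{4} + \left(2 - 10\right) = - \frac{3}{4} - 8 = - \frac{35}{4} \approx -8.75$)
$C = 1834$ ($C = 3 - -1831 = 3 + 1831 = 1834$)
$z = - \frac{23}{4}$ ($z = \left(1 - -2\right) - \frac{35}{4} = \left(1 + 2\right) - \frac{35}{4} = 3 - \frac{35}{4} = - \frac{23}{4} \approx -5.75$)
$D = \frac{65}{84}$ ($D = - \frac{23}{4 \left(-3\right)} + \frac{8}{-7} = \left(- \frac{23}{4}\right) \left(- \frac{1}{3}\right) + 8 \left(- \frac{1}{7}\right) = \frac{23}{12} - \frac{8}{7} = \frac{65}{84} \approx 0.77381$)
$D C = \frac{65}{84} \cdot 1834 = \frac{8515}{6}$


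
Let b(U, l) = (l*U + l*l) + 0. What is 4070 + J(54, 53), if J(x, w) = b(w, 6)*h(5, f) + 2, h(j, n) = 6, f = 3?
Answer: 6196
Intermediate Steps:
b(U, l) = l**2 + U*l (b(U, l) = (U*l + l**2) + 0 = (l**2 + U*l) + 0 = l**2 + U*l)
J(x, w) = 218 + 36*w (J(x, w) = (6*(w + 6))*6 + 2 = (6*(6 + w))*6 + 2 = (36 + 6*w)*6 + 2 = (216 + 36*w) + 2 = 218 + 36*w)
4070 + J(54, 53) = 4070 + (218 + 36*53) = 4070 + (218 + 1908) = 4070 + 2126 = 6196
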